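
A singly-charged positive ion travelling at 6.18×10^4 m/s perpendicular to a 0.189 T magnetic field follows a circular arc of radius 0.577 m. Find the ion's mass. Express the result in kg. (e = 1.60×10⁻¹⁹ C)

m ≈ 2.82×10^-25 kg

qvB = mv²/r ⇒ m = qBr/v.
m = (1×1.60×10^-19)(0.189)(0.577) / (6.18×10^4) = 2.82×10^-25 kg.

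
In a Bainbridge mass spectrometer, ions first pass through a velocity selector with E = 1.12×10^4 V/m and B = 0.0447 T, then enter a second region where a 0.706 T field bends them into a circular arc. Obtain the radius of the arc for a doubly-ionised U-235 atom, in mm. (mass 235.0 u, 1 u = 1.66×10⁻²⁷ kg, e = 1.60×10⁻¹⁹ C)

r ≈ 433 mm

The selector passes v = E/B = 1.12×10^4/0.0447 = 2.51×10^5 m/s.
In the deflection region, r = mv/(qB₂) = (3.90×10^-25)(2.51×10^5) / [(2×1.60×10^-19)(0.706)] = 0.433 m.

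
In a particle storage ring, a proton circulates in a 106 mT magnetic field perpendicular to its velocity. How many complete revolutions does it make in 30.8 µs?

N = 49

T = 2πm/(qB) = 2π(1.67×10^-27) / [(1×1.60×10^-19)(0.106)] = 6.1869×10^-7 s.
N = t/T = 3.08×10^-5 / 6.1869×10^-7 ≈ 49.78, so 49 complete revolutions.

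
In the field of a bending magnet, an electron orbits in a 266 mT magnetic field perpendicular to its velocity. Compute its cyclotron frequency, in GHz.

f ≈ 7.44 GHz

f = qB/(2πm) = (1×1.60×10^-19)(0.266) / [2π(9.11×10^-31)] = 7.44×10^9 Hz.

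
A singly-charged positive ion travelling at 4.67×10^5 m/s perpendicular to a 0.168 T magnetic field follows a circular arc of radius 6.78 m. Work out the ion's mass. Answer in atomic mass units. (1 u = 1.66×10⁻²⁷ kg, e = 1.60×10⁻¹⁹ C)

m ≈ 235 u

qvB = mv²/r ⇒ m = qBr/v.
m = (1×1.60×10^-19)(0.168)(6.78) / (4.67×10^5) = 3.90×10^-25 kg = 235 u.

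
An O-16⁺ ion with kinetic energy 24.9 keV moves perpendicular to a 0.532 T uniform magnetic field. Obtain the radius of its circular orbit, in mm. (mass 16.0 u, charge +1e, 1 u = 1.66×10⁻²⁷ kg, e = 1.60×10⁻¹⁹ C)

r ≈ 171 mm

Convert the energy: K = 24.9 keV = 3.98×10^-15 J.
v = √(2K/m) = √(2·3.98×10^-15/2.66×10^-26) = 5.48×10^5 m/s.
r = mv/(qB) = (2.66×10^-26)(5.48×10^5) / [(1×1.60×10^-19)(0.532)] = 0.171 m.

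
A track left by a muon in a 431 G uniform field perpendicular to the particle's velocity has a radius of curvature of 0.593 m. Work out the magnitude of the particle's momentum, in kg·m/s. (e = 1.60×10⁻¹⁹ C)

Since qvB = mv²/r, the momentum p = mv = qBr.
p = (1×1.60×10^-19)(0.0431)(0.593) = 4.09×10^-21 kg·m/s.

p ≈ 4.09×10^-21 kg·m/s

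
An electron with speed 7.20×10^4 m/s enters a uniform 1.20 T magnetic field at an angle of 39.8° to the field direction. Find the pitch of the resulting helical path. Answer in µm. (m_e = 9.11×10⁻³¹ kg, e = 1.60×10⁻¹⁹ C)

The velocity component along B is v∥ = v cos39.8° = 5.53×10^4 m/s.
The cyclotron period T = 2πm/(qB) = 2.98×10^-11 s is set by m, q, B alone.
Pitch = v∥·T = (5.53×10^4)(2.98×10^-11) = 1.65×10^-6 m.

pitch ≈ 1.65 µm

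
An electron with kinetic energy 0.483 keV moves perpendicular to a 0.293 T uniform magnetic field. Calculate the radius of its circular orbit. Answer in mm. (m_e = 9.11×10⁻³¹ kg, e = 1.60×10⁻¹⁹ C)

Convert the energy: K = 0.483 keV = 7.73×10^-17 J.
v = √(2K/m) = √(2·7.73×10^-17/9.11×10^-31) = 1.30×10^7 m/s.
r = mv/(qB) = (9.11×10^-31)(1.30×10^7) / [(1×1.60×10^-19)(0.293)] = 2.53×10^-4 m.

r ≈ 0.253 mm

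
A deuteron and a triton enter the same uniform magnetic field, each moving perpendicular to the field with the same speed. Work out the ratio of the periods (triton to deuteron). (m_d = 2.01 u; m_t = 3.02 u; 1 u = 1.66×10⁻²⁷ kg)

T = 2πm/(qB) is independent of speed, so T₂/T₁ = (m₂/q₂)/(m₁/q₁).
T_{triton}/T_{deuteron} = (5.01×10^-27/1e) / (3.34×10^-27/1e) = 1.50.

ratio ≈ 1.50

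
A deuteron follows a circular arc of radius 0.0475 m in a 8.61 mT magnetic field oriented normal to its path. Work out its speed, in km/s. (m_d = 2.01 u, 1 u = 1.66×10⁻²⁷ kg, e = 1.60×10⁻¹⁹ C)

From qvB = mv²/r, v = qBr/m.
v = (1×1.60×10^-19)(8.61×10^-3)(0.0475) / (3.34×10^-27) = 1.96×10^4 m/s.

v ≈ 19.6 km/s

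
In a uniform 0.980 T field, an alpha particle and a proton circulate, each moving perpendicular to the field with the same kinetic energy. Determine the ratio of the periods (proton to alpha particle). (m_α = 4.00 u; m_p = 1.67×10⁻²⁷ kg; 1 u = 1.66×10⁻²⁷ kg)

ratio ≈ 0.503

T = 2πm/(qB) is independent of speed, so T₂/T₁ = (m₂/q₂)/(m₁/q₁).
T_{proton}/T_{alpha particle} = (1.67×10^-27/1e) / (6.64×10^-27/2e) = 0.503.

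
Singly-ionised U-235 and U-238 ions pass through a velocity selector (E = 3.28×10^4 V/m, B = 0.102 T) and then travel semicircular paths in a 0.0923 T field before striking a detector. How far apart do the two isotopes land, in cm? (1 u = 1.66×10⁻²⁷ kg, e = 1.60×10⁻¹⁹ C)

Δd ≈ 21.7 cm

Both emerge at v = E/B₁ = 3.22×10^5 m/s.
r = mv/(qB₂), so r₁ = 8.494 m and r₂ = 8.603 m, giving Δr = 0.108 m.
After a semicircle each ion lands a diameter 2r from the entry slit, so the separation is 2Δr = 0.217 m.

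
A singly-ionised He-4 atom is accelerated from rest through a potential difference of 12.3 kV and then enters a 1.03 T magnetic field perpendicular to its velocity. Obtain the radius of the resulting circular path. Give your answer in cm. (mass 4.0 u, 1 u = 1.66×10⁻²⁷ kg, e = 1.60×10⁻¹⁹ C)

r ≈ 3.10 cm

The kinetic energy gained is K = qV = (1×1.60×10^-19)(1.23×10^4) = 1.97×10^-15 J.
v = √(2K/m) = 7.70×10^5 m/s.
r = mv/(qB) = (6.64×10^-27)(7.70×10^5) / [(1×1.60×10^-19)(1.03)] = 0.0310 m.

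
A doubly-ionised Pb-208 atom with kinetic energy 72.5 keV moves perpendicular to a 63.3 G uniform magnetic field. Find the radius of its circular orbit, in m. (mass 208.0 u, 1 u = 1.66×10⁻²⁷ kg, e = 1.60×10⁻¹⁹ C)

Convert the energy: K = 72.5 keV = 1.16×10^-14 J.
v = √(2K/m) = √(2·1.16×10^-14/3.45×10^-25) = 2.59×10^5 m/s.
r = mv/(qB) = (3.45×10^-25)(2.59×10^5) / [(2×1.60×10^-19)(6.33×10^-3)] = 44.2 m.

r ≈ 44.2 m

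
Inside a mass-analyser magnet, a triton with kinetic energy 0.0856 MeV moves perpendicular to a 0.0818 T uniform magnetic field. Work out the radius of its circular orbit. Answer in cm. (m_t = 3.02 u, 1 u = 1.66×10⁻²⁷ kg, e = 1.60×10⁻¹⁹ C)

Convert the energy: K = 0.0856 MeV = 1.37×10^-14 J.
v = √(2K/m) = √(2·1.37×10^-14/5.01×10^-27) = 2.34×10^6 m/s.
r = mv/(qB) = (5.01×10^-27)(2.34×10^6) / [(1×1.60×10^-19)(0.0818)] = 0.895 m.

r ≈ 89.5 cm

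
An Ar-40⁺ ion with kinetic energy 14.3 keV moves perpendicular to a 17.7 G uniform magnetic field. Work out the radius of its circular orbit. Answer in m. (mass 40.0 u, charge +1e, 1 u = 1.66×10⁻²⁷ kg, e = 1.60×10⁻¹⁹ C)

Convert the energy: K = 14.3 keV = 2.29×10^-15 J.
v = √(2K/m) = √(2·2.29×10^-15/6.64×10^-26) = 2.63×10^5 m/s.
r = mv/(qB) = (6.64×10^-26)(2.63×10^5) / [(1×1.60×10^-19)(1.77×10^-3)] = 61.6 m.

r ≈ 61.6 m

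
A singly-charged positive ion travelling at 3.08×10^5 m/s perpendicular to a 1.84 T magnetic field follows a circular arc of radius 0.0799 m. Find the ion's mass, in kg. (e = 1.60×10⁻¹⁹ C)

m ≈ 7.64×10^-26 kg

qvB = mv²/r ⇒ m = qBr/v.
m = (1×1.60×10^-19)(1.84)(0.0799) / (3.08×10^5) = 7.64×10^-26 kg.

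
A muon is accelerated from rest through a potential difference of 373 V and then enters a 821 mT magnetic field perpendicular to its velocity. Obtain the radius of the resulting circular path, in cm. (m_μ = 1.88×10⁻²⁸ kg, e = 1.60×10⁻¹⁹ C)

r ≈ 0.114 cm

The kinetic energy gained is K = qV = (1×1.60×10^-19)(373) = 5.97×10^-17 J.
v = √(2K/m) = 7.97×10^5 m/s.
r = mv/(qB) = (1.88×10^-28)(7.97×10^5) / [(1×1.60×10^-19)(0.821)] = 1.14×10^-3 m.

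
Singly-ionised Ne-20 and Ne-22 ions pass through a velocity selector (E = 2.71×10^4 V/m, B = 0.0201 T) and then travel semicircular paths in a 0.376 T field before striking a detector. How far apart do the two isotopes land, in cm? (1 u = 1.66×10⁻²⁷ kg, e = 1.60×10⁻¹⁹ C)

Both emerge at v = E/B₁ = 1.35×10^6 m/s.
r = mv/(qB₂), so r₁ = 0.7441 m and r₂ = 0.8185 m, giving Δr = 0.0744 m.
After a semicircle each ion lands a diameter 2r from the entry slit, so the separation is 2Δr = 0.149 m.

Δd ≈ 14.9 cm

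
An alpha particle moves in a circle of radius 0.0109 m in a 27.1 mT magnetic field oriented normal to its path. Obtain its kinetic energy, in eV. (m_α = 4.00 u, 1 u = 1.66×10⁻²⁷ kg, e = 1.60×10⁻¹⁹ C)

K ≈ 4.21 eV

v = qBr/m = (2×1.60×10^-19)(0.0271)(0.0109) / (6.64×10^-27) = 1.42×10^4 m/s.
K = ½mv² = 0.5·(6.64×10^-27)·(1.42×10^4)² = 6.73×10^-19 J = 4.21 eV.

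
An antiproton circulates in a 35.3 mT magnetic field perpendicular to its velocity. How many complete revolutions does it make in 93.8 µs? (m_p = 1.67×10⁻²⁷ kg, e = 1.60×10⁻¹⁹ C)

N = 50

T = 2πm/(qB) = 2π(1.67×10^-27) / [(1×1.60×10^-19)(0.0353)] = 1.8578×10^-6 s.
N = t/T = 9.38×10^-5 / 1.8578×10^-6 ≈ 50.49, so 50 complete revolutions.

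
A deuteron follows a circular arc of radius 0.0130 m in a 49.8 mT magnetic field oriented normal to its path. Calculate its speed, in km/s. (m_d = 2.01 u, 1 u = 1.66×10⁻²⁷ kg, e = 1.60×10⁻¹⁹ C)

From qvB = mv²/r, v = qBr/m.
v = (1×1.60×10^-19)(0.0498)(0.0130) / (3.34×10^-27) = 3.10×10^4 m/s.

v ≈ 31.0 km/s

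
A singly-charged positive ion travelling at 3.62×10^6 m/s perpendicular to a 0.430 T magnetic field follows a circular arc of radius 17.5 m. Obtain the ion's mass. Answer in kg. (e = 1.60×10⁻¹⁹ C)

qvB = mv²/r ⇒ m = qBr/v.
m = (1×1.60×10^-19)(0.430)(17.5) / (3.62×10^6) = 3.33×10^-25 kg.

m ≈ 3.33×10^-25 kg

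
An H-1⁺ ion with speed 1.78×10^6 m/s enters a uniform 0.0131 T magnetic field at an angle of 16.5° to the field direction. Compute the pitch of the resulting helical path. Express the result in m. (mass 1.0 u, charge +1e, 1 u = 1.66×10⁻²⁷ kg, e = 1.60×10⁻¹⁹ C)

pitch ≈ 8.49 m

The velocity component along B is v∥ = v cos16.5° = 1.71×10^6 m/s.
The cyclotron period T = 2πm/(qB) = 4.98×10^-6 s is set by m, q, B alone.
Pitch = v∥·T = (1.71×10^6)(4.98×10^-6) = 8.49 m.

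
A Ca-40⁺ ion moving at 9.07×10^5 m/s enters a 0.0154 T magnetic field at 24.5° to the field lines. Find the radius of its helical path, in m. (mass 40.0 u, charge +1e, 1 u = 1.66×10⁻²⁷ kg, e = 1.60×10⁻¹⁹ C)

r ≈ 10.1 m

Only the perpendicular component v⊥ = v sin24.5° = 3.76×10^5 m/s is bent by the field.
r = m v⊥ /(qB) = (6.64×10^-26)(3.76×10^5) / [(1×1.60×10^-19)(0.0154)] = 10.1 m.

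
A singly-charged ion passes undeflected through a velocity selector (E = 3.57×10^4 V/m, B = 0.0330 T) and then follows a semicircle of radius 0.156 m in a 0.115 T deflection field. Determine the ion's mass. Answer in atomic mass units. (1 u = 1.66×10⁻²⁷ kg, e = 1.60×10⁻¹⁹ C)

m ≈ 1.60 u

v = E/B₁ = 1.08×10^6 m/s.
From r = mv/(qB₂), m = qB₂r/v = (1×1.60×10^-19)(0.115)(0.156) / (1.08×10^6) = 2.65×10^-27 kg.
In atomic mass units: m = 2.65×10^-27 / 1.66×10^-27 = 1.60 u.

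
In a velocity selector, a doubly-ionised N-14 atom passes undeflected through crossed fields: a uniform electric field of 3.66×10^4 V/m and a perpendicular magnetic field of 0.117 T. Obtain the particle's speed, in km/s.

For zero net force, qE = qvB, so v = E/B.
v = (3.66×10^4) / (0.117) = 3.13×10^5 m/s.

v ≈ 313 km/s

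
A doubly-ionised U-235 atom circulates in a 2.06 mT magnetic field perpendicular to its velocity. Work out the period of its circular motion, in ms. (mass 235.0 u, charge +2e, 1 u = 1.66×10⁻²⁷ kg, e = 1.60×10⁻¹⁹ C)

T ≈ 3.72 ms

The cyclotron period is independent of speed: T = 2πm/(qB).
T = 2π(3.90×10^-25) / [(2×1.60×10^-19)(2.06×10^-3)] = 3.72×10^-3 s.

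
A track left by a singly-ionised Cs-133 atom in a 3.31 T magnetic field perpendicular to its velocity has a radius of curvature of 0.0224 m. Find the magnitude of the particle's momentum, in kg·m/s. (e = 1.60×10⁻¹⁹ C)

p ≈ 1.19×10^-20 kg·m/s

Since qvB = mv²/r, the momentum p = mv = qBr.
p = (1×1.60×10^-19)(3.31)(0.0224) = 1.19×10^-20 kg·m/s.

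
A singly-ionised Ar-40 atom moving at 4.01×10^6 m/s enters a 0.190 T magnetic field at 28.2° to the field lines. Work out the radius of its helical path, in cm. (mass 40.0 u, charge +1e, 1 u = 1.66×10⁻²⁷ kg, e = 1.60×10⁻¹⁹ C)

r ≈ 414 cm

Only the perpendicular component v⊥ = v sin28.2° = 1.89×10^6 m/s is bent by the field.
r = m v⊥ /(qB) = (6.64×10^-26)(1.89×10^6) / [(1×1.60×10^-19)(0.190)] = 4.14 m.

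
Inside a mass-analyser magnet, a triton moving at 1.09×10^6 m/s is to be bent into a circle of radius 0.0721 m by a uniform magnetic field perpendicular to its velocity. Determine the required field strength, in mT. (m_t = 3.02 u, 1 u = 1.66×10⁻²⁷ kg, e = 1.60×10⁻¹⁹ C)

qvB = mv²/r gives B = mv/(qr).
B = (5.01×10^-27)(1.09×10^6) / [(1×1.60×10^-19)(0.0721)] = 0.474 T.

B ≈ 474 mT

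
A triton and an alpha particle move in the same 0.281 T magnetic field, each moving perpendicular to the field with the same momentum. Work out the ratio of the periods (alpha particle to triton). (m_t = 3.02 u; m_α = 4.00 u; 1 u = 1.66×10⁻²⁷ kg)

T = 2πm/(qB) is independent of speed, so T₂/T₁ = (m₂/q₂)/(m₁/q₁).
T_{alpha particle}/T_{triton} = (6.64×10^-27/2e) / (5.01×10^-27/1e) = 0.662.

ratio ≈ 0.662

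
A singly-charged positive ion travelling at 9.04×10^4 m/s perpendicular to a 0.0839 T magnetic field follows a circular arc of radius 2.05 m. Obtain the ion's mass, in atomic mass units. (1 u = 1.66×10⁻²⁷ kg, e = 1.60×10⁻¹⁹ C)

qvB = mv²/r ⇒ m = qBr/v.
m = (1×1.60×10^-19)(0.0839)(2.05) / (9.04×10^4) = 3.04×10^-25 kg = 183 u.

m ≈ 183 u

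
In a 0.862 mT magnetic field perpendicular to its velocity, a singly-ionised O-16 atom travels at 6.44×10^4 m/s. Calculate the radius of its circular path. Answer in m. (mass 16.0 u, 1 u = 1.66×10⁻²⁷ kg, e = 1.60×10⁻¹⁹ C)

r ≈ 12.4 m

The magnetic force provides the centripetal force: qvB = mv²/r, so r = mv/(qB).
r = (2.66×10^-26 kg)(6.44×10^4 m/s) / [(1×1.60×10^-19 C)(8.62×10^-4 T)] = 12.4 m.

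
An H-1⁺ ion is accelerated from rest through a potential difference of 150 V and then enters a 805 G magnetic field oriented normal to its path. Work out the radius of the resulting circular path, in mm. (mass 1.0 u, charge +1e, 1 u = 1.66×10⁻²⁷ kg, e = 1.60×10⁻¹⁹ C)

The kinetic energy gained is K = qV = (1×1.60×10^-19)(150) = 2.40×10^-17 J.
v = √(2K/m) = 1.70×10^5 m/s.
r = mv/(qB) = (1.66×10^-27)(1.70×10^5) / [(1×1.60×10^-19)(0.0805)] = 0.0219 m.

r ≈ 21.9 mm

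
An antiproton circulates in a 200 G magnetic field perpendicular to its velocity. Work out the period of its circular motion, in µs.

The cyclotron period is independent of speed: T = 2πm/(qB).
T = 2π(1.67×10^-27) / [(1×1.60×10^-19)(0.0200)] = 3.28×10^-6 s.

T ≈ 3.28 µs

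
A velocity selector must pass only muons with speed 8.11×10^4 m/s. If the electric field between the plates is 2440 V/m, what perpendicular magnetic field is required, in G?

B ≈ 301 G

qE = qvB ⇒ B = E/v = (2440) / (8.11×10^4) = 0.0301 T.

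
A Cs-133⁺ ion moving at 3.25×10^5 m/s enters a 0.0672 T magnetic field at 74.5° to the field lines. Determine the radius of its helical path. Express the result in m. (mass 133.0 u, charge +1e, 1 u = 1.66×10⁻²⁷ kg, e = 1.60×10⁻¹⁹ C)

Only the perpendicular component v⊥ = v sin74.5° = 3.13×10^5 m/s is bent by the field.
r = m v⊥ /(qB) = (2.21×10^-25)(3.13×10^5) / [(1×1.60×10^-19)(0.0672)] = 6.43 m.

r ≈ 6.43 m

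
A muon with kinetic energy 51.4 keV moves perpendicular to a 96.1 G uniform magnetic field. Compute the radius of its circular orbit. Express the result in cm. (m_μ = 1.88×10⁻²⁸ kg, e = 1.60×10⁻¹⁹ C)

Convert the energy: K = 51.4 keV = 8.22×10^-15 J.
v = √(2K/m) = √(2·8.22×10^-15/1.88×10^-28) = 9.35×10^6 m/s.
r = mv/(qB) = (1.88×10^-28)(9.35×10^6) / [(1×1.60×10^-19)(9.61×10^-3)] = 1.14 m.

r ≈ 114 cm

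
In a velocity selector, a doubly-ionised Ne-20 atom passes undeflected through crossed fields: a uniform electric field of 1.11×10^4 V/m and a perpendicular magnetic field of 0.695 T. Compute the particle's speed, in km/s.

For zero net force, qE = qvB, so v = E/B.
v = (1.11×10^4) / (0.695) = 1.60×10^4 m/s.

v ≈ 16.0 km/s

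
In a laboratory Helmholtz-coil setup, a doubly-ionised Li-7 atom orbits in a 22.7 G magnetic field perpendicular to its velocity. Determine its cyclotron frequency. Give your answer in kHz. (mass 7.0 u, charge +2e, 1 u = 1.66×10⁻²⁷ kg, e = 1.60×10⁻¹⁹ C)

f ≈ 9.95 kHz

f = qB/(2πm) = (2×1.60×10^-19)(2.27×10^-3) / [2π(1.16×10^-26)] = 9950 Hz.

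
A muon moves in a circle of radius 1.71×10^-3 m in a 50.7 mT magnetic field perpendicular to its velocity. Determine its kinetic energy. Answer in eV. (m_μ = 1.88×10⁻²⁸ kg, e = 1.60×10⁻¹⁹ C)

K ≈ 3.20 eV

v = qBr/m = (1×1.60×10^-19)(0.0507)(1.71×10^-3) / (1.88×10^-28) = 7.38×10^4 m/s.
K = ½mv² = 0.5·(1.88×10^-28)·(7.38×10^4)² = 5.12×10^-19 J = 3.20 eV.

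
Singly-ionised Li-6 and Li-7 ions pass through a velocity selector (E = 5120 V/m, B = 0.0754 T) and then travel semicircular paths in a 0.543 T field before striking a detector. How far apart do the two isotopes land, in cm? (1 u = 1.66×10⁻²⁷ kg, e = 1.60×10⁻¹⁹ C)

Both emerge at v = E/B₁ = 6.79×10^4 m/s.
r = mv/(qB₂), so r₁ = 7.78×10^-3 m and r₂ = 9.08×10^-3 m, giving Δr = 1.30×10^-3 m.
After a semicircle each ion lands a diameter 2r from the entry slit, so the separation is 2Δr = 2.59×10^-3 m.

Δd ≈ 0.259 cm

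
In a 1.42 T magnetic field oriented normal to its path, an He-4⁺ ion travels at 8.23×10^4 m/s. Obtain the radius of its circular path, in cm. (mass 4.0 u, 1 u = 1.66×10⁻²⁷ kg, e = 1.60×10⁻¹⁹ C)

The magnetic force provides the centripetal force: qvB = mv²/r, so r = mv/(qB).
r = (6.64×10^-27 kg)(8.23×10^4 m/s) / [(1×1.60×10^-19 C)(1.42 T)] = 2.41×10^-3 m.

r ≈ 0.241 cm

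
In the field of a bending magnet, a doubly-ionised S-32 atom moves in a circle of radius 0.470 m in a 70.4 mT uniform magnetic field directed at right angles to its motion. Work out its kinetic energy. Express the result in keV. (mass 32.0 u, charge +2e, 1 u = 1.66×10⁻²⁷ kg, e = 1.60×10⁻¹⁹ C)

v = qBr/m = (2×1.60×10^-19)(0.0704)(0.470) / (5.31×10^-26) = 1.99×10^5 m/s.
K = ½mv² = 0.5·(5.31×10^-26)·(1.99×10^5)² = 1.06×10^-15 J = 6.60 keV.

K ≈ 6.60 keV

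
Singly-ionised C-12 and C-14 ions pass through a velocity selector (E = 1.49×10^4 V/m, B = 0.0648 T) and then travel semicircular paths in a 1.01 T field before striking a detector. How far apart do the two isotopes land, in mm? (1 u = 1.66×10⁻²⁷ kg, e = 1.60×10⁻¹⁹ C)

Both emerge at v = E/B₁ = 2.30×10^5 m/s.
r = mv/(qB₂), so r₁ = 0.02834 m and r₂ = 0.03307 m, giving Δr = 4.72×10^-3 m.
After a semicircle each ion lands a diameter 2r from the entry slit, so the separation is 2Δr = 9.45×10^-3 m.

Δd ≈ 9.45 mm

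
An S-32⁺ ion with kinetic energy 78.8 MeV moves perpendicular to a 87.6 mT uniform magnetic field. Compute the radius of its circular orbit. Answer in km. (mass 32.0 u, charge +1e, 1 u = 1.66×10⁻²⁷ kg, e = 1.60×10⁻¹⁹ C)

r ≈ 0.0826 km

Convert the energy: K = 78.8 MeV = 1.26×10^-11 J.
v = √(2K/m) = √(2·1.26×10^-11/5.31×10^-26) = 2.18×10^7 m/s.
r = mv/(qB) = (5.31×10^-26)(2.18×10^7) / [(1×1.60×10^-19)(0.0876)] = 82.6 m.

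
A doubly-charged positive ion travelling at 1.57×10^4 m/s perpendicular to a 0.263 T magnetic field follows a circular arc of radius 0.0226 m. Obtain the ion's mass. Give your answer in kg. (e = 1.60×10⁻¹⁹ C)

m ≈ 1.21×10^-25 kg

qvB = mv²/r ⇒ m = qBr/v.
m = (2×1.60×10^-19)(0.263)(0.0226) / (1.57×10^4) = 1.21×10^-25 kg.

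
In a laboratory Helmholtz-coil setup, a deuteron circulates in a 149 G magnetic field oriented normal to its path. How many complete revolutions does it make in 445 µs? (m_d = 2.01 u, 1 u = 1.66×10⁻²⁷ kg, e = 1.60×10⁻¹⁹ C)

N = 50

T = 2πm/(qB) = 2π(3.3366×10^-27) / [(1×1.60×10^-19)(0.0149)] = 8.7938×10^-6 s.
N = t/T = 4.45×10^-4 / 8.7938×10^-6 ≈ 50.60, so 50 complete revolutions.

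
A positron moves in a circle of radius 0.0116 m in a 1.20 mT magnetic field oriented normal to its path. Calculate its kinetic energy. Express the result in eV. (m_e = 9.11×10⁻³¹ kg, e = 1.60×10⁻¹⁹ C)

v = qBr/m = (1×1.60×10^-19)(1.20×10^-3)(0.0116) / (9.11×10^-31) = 2.44×10^6 m/s.
K = ½mv² = 0.5·(9.11×10^-31)·(2.44×10^6)² = 2.72×10^-18 J = 17.0 eV.

K ≈ 17.0 eV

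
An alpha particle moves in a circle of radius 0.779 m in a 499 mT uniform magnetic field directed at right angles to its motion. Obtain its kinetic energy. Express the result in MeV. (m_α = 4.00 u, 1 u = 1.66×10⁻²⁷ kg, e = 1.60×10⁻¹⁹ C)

K ≈ 7.28 MeV

v = qBr/m = (2×1.60×10^-19)(0.499)(0.779) / (6.64×10^-27) = 1.87×10^7 m/s.
K = ½mv² = 0.5·(6.64×10^-27)·(1.87×10^7)² = 1.17×10^-12 J = 7.28 MeV.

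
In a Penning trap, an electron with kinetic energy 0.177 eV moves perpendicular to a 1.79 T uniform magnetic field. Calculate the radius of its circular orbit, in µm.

r ≈ 0.793 µm

Convert the energy: K = 0.177 eV = 2.83×10^-20 J.
v = √(2K/m) = √(2·2.83×10^-20/9.11×10^-31) = 2.49×10^5 m/s.
r = mv/(qB) = (9.11×10^-31)(2.49×10^5) / [(1×1.60×10^-19)(1.79)] = 7.93×10^-7 m.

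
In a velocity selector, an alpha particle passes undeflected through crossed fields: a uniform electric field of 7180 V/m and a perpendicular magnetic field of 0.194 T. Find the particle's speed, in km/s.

v ≈ 37.0 km/s

For zero net force, qE = qvB, so v = E/B.
v = (7180) / (0.194) = 3.70×10^4 m/s.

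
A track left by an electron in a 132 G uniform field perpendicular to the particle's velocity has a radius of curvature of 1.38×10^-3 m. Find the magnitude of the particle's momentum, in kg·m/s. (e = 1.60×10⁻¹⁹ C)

p ≈ 2.91×10^-24 kg·m/s

Since qvB = mv²/r, the momentum p = mv = qBr.
p = (1×1.60×10^-19)(0.0132)(1.38×10^-3) = 2.91×10^-24 kg·m/s.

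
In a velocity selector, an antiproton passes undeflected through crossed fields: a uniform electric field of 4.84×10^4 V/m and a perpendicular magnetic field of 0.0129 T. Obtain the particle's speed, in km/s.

v ≈ 3750 km/s

For zero net force, qE = qvB, so v = E/B.
v = (4.84×10^4) / (0.0129) = 3.75×10^6 m/s.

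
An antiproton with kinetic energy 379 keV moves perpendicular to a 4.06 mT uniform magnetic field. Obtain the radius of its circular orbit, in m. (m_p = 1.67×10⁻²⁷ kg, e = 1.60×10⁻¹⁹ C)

Convert the energy: K = 379 keV = 6.06×10^-14 J.
v = √(2K/m) = √(2·6.06×10^-14/1.67×10^-27) = 8.52×10^6 m/s.
r = mv/(qB) = (1.67×10^-27)(8.52×10^6) / [(1×1.60×10^-19)(4.06×10^-3)] = 21.9 m.

r ≈ 21.9 m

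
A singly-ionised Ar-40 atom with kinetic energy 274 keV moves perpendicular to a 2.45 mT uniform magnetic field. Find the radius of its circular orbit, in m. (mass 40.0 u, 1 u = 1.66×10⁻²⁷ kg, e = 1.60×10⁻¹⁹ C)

Convert the energy: K = 274 keV = 4.38×10^-14 J.
v = √(2K/m) = √(2·4.38×10^-14/6.64×10^-26) = 1.15×10^6 m/s.
r = mv/(qB) = (6.64×10^-26)(1.15×10^6) / [(1×1.60×10^-19)(2.45×10^-3)] = 195 m.

r ≈ 195 m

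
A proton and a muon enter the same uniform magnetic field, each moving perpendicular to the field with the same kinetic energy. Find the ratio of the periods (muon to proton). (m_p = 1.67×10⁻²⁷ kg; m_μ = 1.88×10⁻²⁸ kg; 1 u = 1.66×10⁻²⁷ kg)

ratio ≈ 0.113

T = 2πm/(qB) is independent of speed, so T₂/T₁ = (m₂/q₂)/(m₁/q₁).
T_{muon}/T_{proton} = (1.88×10^-28/1e) / (1.67×10^-27/1e) = 0.113.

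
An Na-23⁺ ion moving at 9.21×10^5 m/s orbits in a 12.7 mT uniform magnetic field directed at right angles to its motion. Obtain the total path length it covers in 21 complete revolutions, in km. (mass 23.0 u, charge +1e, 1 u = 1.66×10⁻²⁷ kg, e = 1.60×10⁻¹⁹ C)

L ≈ 2.28 km

r = mv/(qB) = 17.3 m, so one revolution covers 2πr = 109 m.
In 21 revolutions: L = 21·2πr = 2280 m.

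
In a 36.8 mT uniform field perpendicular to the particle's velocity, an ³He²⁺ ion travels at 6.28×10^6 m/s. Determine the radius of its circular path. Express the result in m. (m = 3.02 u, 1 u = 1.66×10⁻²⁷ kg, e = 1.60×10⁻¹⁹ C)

The magnetic force provides the centripetal force: qvB = mv²/r, so r = mv/(qB).
r = (5.01×10^-27 kg)(6.28×10^6 m/s) / [(2×1.60×10^-19 C)(0.0368 T)] = 2.67 m.

r ≈ 2.67 m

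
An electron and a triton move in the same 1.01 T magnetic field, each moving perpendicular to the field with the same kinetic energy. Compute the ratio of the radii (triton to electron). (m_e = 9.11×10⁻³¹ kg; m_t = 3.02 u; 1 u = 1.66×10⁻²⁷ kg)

ratio ≈ 74.2

r = √(2mK)/(qB) ⇒ at equal K, r ∝ √m/q.
r_{triton}/r_{electron} = 74.2.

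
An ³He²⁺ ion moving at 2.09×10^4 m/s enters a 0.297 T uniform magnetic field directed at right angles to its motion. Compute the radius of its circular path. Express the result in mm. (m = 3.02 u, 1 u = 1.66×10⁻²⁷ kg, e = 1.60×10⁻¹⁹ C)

The magnetic force provides the centripetal force: qvB = mv²/r, so r = mv/(qB).
r = (5.01×10^-27 kg)(2.09×10^4 m/s) / [(2×1.60×10^-19 C)(0.297 T)] = 1.10×10^-3 m.

r ≈ 1.10 mm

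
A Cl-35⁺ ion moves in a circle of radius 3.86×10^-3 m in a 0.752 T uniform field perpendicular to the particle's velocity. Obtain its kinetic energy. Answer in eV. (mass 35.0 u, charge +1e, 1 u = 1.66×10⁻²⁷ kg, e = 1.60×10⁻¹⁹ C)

K ≈ 11.6 eV

v = qBr/m = (1×1.60×10^-19)(0.752)(3.86×10^-3) / (5.81×10^-26) = 7990 m/s.
K = ½mv² = 0.5·(5.81×10^-26)·(7990)² = 1.86×10^-18 J = 11.6 eV.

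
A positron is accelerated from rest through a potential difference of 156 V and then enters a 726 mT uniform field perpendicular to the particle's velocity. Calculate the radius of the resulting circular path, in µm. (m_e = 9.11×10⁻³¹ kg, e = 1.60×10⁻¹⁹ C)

The kinetic energy gained is K = qV = (1×1.60×10^-19)(156) = 2.50×10^-17 J.
v = √(2K/m) = 7.40×10^6 m/s.
r = mv/(qB) = (9.11×10^-31)(7.40×10^6) / [(1×1.60×10^-19)(0.726)] = 5.81×10^-5 m.

r ≈ 58.1 µm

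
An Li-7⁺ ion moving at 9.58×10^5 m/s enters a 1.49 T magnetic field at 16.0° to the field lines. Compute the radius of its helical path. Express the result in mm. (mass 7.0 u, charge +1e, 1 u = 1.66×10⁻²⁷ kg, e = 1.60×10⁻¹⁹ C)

Only the perpendicular component v⊥ = v sin16.0° = 2.64×10^5 m/s is bent by the field.
r = m v⊥ /(qB) = (1.16×10^-26)(2.64×10^5) / [(1×1.60×10^-19)(1.49)] = 0.0129 m.

r ≈ 12.9 mm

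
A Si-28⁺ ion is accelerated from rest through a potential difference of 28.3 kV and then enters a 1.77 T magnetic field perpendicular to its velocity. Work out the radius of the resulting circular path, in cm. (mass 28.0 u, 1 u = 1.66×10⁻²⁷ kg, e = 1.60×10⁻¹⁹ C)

The kinetic energy gained is K = qV = (1×1.60×10^-19)(2.83×10^4) = 4.53×10^-15 J.
v = √(2K/m) = 4.41×10^5 m/s.
r = mv/(qB) = (4.65×10^-26)(4.41×10^5) / [(1×1.60×10^-19)(1.77)] = 0.0724 m.

r ≈ 7.24 cm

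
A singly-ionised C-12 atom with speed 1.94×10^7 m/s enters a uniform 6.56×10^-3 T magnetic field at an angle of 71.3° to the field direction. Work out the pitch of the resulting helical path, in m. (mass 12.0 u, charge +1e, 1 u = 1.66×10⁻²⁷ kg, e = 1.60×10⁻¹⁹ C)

The velocity component along B is v∥ = v cos71.3° = 6.22×10^6 m/s.
The cyclotron period T = 2πm/(qB) = 1.19×10^-4 s is set by m, q, B alone.
Pitch = v∥·T = (6.22×10^6)(1.19×10^-4) = 742 m.

pitch ≈ 742 m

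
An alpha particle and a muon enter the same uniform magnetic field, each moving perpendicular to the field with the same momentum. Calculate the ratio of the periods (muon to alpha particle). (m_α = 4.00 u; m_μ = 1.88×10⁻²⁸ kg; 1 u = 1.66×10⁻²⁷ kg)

T = 2πm/(qB) is independent of speed, so T₂/T₁ = (m₂/q₂)/(m₁/q₁).
T_{muon}/T_{alpha particle} = (1.88×10^-28/1e) / (6.64×10^-27/2e) = 0.0566.

ratio ≈ 0.0566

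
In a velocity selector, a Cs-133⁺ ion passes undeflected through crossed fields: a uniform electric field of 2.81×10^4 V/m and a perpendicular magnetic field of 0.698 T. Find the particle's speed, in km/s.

v ≈ 40.3 km/s

For zero net force, qE = qvB, so v = E/B.
v = (2.81×10^4) / (0.698) = 4.03×10^4 m/s.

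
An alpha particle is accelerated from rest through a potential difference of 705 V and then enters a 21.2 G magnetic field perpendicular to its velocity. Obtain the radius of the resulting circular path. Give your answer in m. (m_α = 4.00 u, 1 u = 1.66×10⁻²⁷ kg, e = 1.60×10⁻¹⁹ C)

r ≈ 2.55 m

The kinetic energy gained is K = qV = (2×1.60×10^-19)(705) = 2.26×10^-16 J.
v = √(2K/m) = 2.61×10^5 m/s.
r = mv/(qB) = (6.64×10^-27)(2.61×10^5) / [(2×1.60×10^-19)(2.12×10^-3)] = 2.55 m.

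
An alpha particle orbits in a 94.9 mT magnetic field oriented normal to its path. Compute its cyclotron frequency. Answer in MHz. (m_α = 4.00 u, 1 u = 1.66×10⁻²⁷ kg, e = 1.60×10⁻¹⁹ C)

f ≈ 0.728 MHz

f = qB/(2πm) = (2×1.60×10^-19)(0.0949) / [2π(6.64×10^-27)] = 7.28×10^5 Hz.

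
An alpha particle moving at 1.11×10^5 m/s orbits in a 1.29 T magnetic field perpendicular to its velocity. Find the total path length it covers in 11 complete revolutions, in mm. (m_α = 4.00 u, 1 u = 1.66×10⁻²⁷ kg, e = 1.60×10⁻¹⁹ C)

L ≈ 123 mm

r = mv/(qB) = 1.79×10^-3 m, so one revolution covers 2πr = 0.0112 m.
In 11 revolutions: L = 11·2πr = 0.123 m.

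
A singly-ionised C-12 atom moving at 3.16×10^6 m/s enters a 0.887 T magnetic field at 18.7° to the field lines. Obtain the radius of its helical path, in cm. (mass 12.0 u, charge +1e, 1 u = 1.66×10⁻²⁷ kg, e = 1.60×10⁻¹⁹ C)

Only the perpendicular component v⊥ = v sin18.7° = 1.01×10^6 m/s is bent by the field.
r = m v⊥ /(qB) = (1.99×10^-26)(1.01×10^6) / [(1×1.60×10^-19)(0.887)] = 0.142 m.

r ≈ 14.2 cm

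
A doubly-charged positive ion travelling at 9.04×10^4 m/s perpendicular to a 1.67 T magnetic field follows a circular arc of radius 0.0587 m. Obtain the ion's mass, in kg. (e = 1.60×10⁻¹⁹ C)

m ≈ 3.47×10^-25 kg

qvB = mv²/r ⇒ m = qBr/v.
m = (2×1.60×10^-19)(1.67)(0.0587) / (9.04×10^4) = 3.47×10^-25 kg.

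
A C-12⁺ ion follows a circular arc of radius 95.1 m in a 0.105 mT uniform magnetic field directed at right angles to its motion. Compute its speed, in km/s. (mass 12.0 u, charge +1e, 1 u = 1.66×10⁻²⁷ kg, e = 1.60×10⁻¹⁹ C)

From qvB = mv²/r, v = qBr/m.
v = (1×1.60×10^-19)(1.05×10^-4)(95.1) / (1.99×10^-26) = 8.02×10^4 m/s.

v ≈ 80.2 km/s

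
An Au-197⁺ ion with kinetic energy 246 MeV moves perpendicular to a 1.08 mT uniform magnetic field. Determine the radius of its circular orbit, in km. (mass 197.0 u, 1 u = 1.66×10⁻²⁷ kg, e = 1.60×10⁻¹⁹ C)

Convert the energy: K = 246 MeV = 3.94×10^-11 J.
v = √(2K/m) = √(2·3.94×10^-11/3.27×10^-25) = 1.55×10^7 m/s.
r = mv/(qB) = (3.27×10^-25)(1.55×10^7) / [(1×1.60×10^-19)(1.08×10^-3)] = 2.94×10^4 m.

r ≈ 29.4 km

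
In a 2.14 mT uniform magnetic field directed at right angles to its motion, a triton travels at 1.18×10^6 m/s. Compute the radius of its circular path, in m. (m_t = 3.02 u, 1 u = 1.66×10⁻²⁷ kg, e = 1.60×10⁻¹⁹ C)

The magnetic force provides the centripetal force: qvB = mv²/r, so r = mv/(qB).
r = (5.01×10^-27 kg)(1.18×10^6 m/s) / [(1×1.60×10^-19 C)(2.14×10^-3 T)] = 17.3 m.

r ≈ 17.3 m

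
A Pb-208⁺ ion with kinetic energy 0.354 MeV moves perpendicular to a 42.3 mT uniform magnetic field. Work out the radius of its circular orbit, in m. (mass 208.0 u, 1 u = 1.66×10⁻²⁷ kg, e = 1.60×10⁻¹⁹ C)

r ≈ 29.2 m

Convert the energy: K = 0.354 MeV = 5.66×10^-14 J.
v = √(2K/m) = √(2·5.66×10^-14/3.45×10^-25) = 5.73×10^5 m/s.
r = mv/(qB) = (3.45×10^-25)(5.73×10^5) / [(1×1.60×10^-19)(0.0423)] = 29.2 m.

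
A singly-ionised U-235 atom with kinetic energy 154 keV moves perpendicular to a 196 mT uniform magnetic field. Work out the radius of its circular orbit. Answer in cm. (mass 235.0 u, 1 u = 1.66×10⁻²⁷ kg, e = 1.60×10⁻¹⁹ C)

Convert the energy: K = 154 keV = 2.46×10^-14 J.
v = √(2K/m) = √(2·2.46×10^-14/3.90×10^-25) = 3.55×10^5 m/s.
r = mv/(qB) = (3.90×10^-25)(3.55×10^5) / [(1×1.60×10^-19)(0.196)] = 4.42 m.

r ≈ 442 cm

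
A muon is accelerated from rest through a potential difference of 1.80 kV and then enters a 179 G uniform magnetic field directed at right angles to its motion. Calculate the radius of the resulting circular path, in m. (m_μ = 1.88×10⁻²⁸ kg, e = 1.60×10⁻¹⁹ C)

r ≈ 0.115 m

The kinetic energy gained is K = qV = (1×1.60×10^-19)(1800) = 2.88×10^-16 J.
v = √(2K/m) = 1.75×10^6 m/s.
r = mv/(qB) = (1.88×10^-28)(1.75×10^6) / [(1×1.60×10^-19)(0.0179)] = 0.115 m.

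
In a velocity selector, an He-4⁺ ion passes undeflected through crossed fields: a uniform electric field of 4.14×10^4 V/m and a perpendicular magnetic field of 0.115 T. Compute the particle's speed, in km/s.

v ≈ 360 km/s

For zero net force, qE = qvB, so v = E/B.
v = (4.14×10^4) / (0.115) = 3.60×10^5 m/s.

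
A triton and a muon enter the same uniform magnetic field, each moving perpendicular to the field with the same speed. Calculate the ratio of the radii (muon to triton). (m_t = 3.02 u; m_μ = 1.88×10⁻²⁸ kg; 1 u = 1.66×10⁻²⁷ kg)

ratio ≈ 0.0375

r = mv/(qB) ⇒ at equal v, r ∝ m/q.
r_{muon}/r_{triton} = 0.0375.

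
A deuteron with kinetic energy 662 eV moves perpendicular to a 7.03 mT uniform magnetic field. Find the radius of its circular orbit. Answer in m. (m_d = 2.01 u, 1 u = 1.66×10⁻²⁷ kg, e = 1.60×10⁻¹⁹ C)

r ≈ 0.747 m

Convert the energy: K = 662 eV = 1.06×10^-16 J.
v = √(2K/m) = √(2·1.06×10^-16/3.34×10^-27) = 2.52×10^5 m/s.
r = mv/(qB) = (3.34×10^-27)(2.52×10^5) / [(1×1.60×10^-19)(7.03×10^-3)] = 0.747 m.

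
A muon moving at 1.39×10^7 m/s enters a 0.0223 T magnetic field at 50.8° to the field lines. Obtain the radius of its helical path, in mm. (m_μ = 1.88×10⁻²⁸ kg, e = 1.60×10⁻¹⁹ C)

Only the perpendicular component v⊥ = v sin50.8° = 1.08×10^7 m/s is bent by the field.
r = m v⊥ /(qB) = (1.88×10^-28)(1.08×10^7) / [(1×1.60×10^-19)(0.0223)] = 0.568 m.

r ≈ 568 mm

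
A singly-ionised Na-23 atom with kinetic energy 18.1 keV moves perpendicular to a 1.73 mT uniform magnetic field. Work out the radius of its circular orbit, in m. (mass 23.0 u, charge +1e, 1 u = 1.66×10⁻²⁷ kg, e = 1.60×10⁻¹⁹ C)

r ≈ 53.7 m

Convert the energy: K = 18.1 keV = 2.90×10^-15 J.
v = √(2K/m) = √(2·2.90×10^-15/3.82×10^-26) = 3.89×10^5 m/s.
r = mv/(qB) = (3.82×10^-26)(3.89×10^5) / [(1×1.60×10^-19)(1.73×10^-3)] = 53.7 m.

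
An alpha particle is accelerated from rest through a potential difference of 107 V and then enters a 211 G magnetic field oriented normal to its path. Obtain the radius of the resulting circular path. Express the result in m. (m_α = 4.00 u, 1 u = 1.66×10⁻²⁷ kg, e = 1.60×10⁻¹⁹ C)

The kinetic energy gained is K = qV = (2×1.60×10^-19)(107) = 3.42×10^-17 J.
v = √(2K/m) = 1.02×10^5 m/s.
r = mv/(qB) = (6.64×10^-27)(1.02×10^5) / [(2×1.60×10^-19)(0.0211)] = 0.0999 m.

r ≈ 0.0999 m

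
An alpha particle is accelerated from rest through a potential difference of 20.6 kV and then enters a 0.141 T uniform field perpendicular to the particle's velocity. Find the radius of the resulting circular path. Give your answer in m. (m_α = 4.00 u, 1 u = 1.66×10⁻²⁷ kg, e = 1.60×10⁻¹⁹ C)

The kinetic energy gained is K = qV = (2×1.60×10^-19)(2.06×10^4) = 6.59×10^-15 J.
v = √(2K/m) = 1.41×10^6 m/s.
r = mv/(qB) = (6.64×10^-27)(1.41×10^6) / [(2×1.60×10^-19)(0.141)] = 0.207 m.

r ≈ 0.207 m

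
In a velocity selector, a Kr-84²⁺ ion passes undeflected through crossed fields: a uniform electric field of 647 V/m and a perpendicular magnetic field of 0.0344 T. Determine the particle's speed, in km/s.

v ≈ 18.8 km/s

For zero net force, qE = qvB, so v = E/B.
v = (647) / (0.0344) = 1.88×10^4 m/s.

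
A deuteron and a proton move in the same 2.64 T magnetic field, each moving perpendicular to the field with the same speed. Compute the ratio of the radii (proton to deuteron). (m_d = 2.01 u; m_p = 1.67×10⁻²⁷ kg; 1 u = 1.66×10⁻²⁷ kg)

r = mv/(qB) ⇒ at equal v, r ∝ m/q.
r_{proton}/r_{deuteron} = 0.501.

ratio ≈ 0.501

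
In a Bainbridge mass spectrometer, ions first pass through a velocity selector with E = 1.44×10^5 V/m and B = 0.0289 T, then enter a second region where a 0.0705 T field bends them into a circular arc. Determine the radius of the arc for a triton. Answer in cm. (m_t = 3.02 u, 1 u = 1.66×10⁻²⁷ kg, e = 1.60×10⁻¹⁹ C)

The selector passes v = E/B = 1.44×10^5/0.0289 = 4.98×10^6 m/s.
In the deflection region, r = mv/(qB₂) = (5.01×10^-27)(4.98×10^6) / [(1×1.60×10^-19)(0.0705)] = 2.21 m.

r ≈ 221 cm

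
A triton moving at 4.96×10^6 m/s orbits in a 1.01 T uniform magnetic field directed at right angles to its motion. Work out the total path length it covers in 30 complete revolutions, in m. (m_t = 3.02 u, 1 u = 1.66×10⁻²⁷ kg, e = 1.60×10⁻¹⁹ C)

L ≈ 29.0 m

r = mv/(qB) = 0.154 m, so one revolution covers 2πr = 0.967 m.
In 30 revolutions: L = 30·2πr = 29.0 m.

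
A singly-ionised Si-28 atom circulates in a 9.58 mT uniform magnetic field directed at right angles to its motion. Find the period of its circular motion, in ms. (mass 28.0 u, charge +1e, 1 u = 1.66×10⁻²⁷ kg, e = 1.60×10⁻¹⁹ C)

The cyclotron period is independent of speed: T = 2πm/(qB).
T = 2π(4.65×10^-26) / [(1×1.60×10^-19)(9.58×10^-3)] = 1.91×10^-4 s.

T ≈ 0.191 ms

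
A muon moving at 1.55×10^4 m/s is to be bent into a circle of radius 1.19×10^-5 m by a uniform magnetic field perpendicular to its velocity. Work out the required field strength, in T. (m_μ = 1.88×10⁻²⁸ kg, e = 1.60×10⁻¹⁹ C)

B ≈ 1.53 T

qvB = mv²/r gives B = mv/(qr).
B = (1.88×10^-28)(1.55×10^4) / [(1×1.60×10^-19)(1.19×10^-5)] = 1.53 T.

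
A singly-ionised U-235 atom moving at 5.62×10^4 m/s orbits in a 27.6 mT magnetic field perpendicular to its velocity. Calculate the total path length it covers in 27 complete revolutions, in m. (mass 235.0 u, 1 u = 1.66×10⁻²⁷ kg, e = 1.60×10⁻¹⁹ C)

r = mv/(qB) = 4.96 m, so one revolution covers 2πr = 31.2 m.
In 27 revolutions: L = 27·2πr = 842 m.

L ≈ 842 m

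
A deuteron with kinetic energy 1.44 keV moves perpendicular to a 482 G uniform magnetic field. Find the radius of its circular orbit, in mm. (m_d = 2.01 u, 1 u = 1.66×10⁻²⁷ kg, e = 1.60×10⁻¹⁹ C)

r ≈ 161 mm

Convert the energy: K = 1.44 keV = 2.30×10^-16 J.
v = √(2K/m) = √(2·2.30×10^-16/3.34×10^-27) = 3.72×10^5 m/s.
r = mv/(qB) = (3.34×10^-27)(3.72×10^5) / [(1×1.60×10^-19)(0.0482)] = 0.161 m.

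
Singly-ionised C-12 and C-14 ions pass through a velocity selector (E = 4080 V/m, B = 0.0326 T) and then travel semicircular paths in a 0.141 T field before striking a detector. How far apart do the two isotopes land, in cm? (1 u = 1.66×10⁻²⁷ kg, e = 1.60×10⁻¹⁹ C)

Both emerge at v = E/B₁ = 1.25×10^5 m/s.
r = mv/(qB₂), so r₁ = 0.1105 m and r₂ = 0.1289 m, giving Δr = 0.0184 m.
After a semicircle each ion lands a diameter 2r from the entry slit, so the separation is 2Δr = 0.0368 m.

Δd ≈ 3.68 cm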